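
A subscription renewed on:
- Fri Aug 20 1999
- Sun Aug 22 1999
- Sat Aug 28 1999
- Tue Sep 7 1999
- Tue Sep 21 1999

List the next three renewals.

Gaps: 2, 6, 10, 14 days — each gap is 4 larger than the previous one.
Next gap: 18 days. Tue Sep 21 1999 + 18 days = Sat Oct 9 1999.
Next gap: 22 days. Sat Oct 9 1999 + 22 days = Sun Oct 31 1999.
Next gap: 26 days. Sun Oct 31 1999 + 26 days = Fri Nov 26 1999.

Sat Oct 9 1999, Sun Oct 31 1999, Fri Nov 26 1999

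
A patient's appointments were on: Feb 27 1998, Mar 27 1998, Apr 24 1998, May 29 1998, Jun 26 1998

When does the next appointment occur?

Jul 31 1998

Every date is a Friday; gaps 28, 28, 35, 28 days.
Each is the last Friday of its month (at least one falls on the 29th or later, ruling out '4th Friday').
Last Friday of July 1998: Jul 31 1998.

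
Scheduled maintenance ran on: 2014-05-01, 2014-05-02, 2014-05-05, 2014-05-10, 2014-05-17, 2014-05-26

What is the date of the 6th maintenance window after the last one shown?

Intervals are 1, 3, 5, 7, 9 days — an arithmetic progression with common difference 2.
Next gap: 11 days. 2014-05-26 + 11 days = 2014-06-06.
Next gap: 13 days. 2014-06-06 + 13 days = 2014-06-19.
Next gap: 15 days. 2014-06-19 + 15 days = 2014-07-04.
Next gap: 17 days. 2014-07-04 + 17 days = 2014-07-21.
Next gap: 19 days. 2014-07-21 + 19 days = 2014-08-09.
Next gap: 21 days. 2014-08-09 + 21 days = 2014-08-30.

2014-08-30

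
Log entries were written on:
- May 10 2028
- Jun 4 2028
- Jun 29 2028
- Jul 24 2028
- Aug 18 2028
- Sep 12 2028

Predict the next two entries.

Oct 7 2028, Nov 1 2028

Gaps between consecutive events: 25, 25, 25, 25, 25 days — a constant 25-day interval.
Sep 12 2028 + 25 days = Oct 7 2028.
Oct 7 2028 + 25 days = Nov 1 2028.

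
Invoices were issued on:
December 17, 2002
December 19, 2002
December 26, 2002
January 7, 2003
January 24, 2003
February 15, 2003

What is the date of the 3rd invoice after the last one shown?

May 22, 2003

Intervals are 2, 7, 12, 17, 22 days — an arithmetic progression with common difference 5.
Next gap: 27 days. February 15, 2003 + 27 days = March 14, 2003.
Next gap: 32 days. March 14, 2003 + 32 days = April 15, 2003.
Next gap: 37 days. April 15, 2003 + 37 days = May 22, 2003.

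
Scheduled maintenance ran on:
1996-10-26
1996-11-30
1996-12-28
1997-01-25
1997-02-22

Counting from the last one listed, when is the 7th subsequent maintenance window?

These are Saturdays with 35, 28, 28, 28-day gaps.
Each is the final Saturday of its month — 1996-11-30 is past the 28th, so '4th Saturday' doesn't fit.
March 1997 ends with Saturday 1997-03-29.
Last Saturday of April 1997: 1997-04-26.
May 1997 ends with Saturday 1997-05-31.
June 1997 ends with Saturday 1997-06-28.
Last Saturday of July 1997: 1997-07-26.
August 1997 ends with Saturday 1997-08-30.
Last Saturday of September 1997: 1997-09-27.

1997-09-27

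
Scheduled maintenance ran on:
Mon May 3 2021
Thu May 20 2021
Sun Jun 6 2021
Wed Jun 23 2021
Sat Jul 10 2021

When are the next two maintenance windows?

Gaps between consecutive events: 17, 17, 17, 17 days — a constant 17-day interval.
Sat Jul 10 2021 + 17 days = Tue Jul 27 2021.
Tue Jul 27 2021 + 17 days = Fri Aug 13 2021.

Tue Jul 27 2021, Fri Aug 13 2021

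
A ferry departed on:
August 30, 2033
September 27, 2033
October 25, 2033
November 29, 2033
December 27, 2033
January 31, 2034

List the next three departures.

Every date is a Tuesday; gaps 28, 28, 35, 28, 35 days.
Each is the last Tuesday of its month (at least one falls on the 29th or later, ruling out '4th Tuesday').
February 2034 ends with Tuesday February 28, 2034.
Last Tuesday of March 2034: March 28, 2034.
April 2034 ends with Tuesday April 25, 2034.

February 28, 2034; March 28, 2034; April 25, 2034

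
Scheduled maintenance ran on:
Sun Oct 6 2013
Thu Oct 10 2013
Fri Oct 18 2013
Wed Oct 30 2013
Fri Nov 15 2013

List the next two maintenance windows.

Thu Dec 5 2013, Sun Dec 29 2013

Gaps: 4, 8, 12, 16 days — each gap is 4 larger than the previous one.
Next gap: 20 days. Fri Nov 15 2013 + 20 days = Thu Dec 5 2013.
Next gap: 24 days. Thu Dec 5 2013 + 24 days = Sun Dec 29 2013.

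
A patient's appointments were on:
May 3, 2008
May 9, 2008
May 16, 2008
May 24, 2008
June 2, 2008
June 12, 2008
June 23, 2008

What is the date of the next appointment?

The spacing grows by 1 each time: 6, 7, 8, 9, 10, 11 days.
Next gap: 12 days. June 23, 2008 + 12 days = July 5, 2008.

July 5, 2008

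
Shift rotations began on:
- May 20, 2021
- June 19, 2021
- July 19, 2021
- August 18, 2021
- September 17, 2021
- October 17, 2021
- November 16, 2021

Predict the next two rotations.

Every event comes 30 days after the last (30, 30, 30, 30, 30, 30).
November 16, 2021 + 30 days = December 16, 2021.
December 16, 2021 + 30 days = January 15, 2022.

December 16, 2021; January 15, 2022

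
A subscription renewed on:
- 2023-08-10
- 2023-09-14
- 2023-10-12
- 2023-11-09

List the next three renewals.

These are Thursdays at 28- or 35-day spacing (35, 28, 28).
The pattern: 2nd Thursday of the month.
December 2023 — 2nd Thursday is 2023-12-14.
January 2024 — 2nd Thursday is 2024-01-11.
February 2024 — 2nd Thursday is 2024-02-08.

2023-12-14, 2024-01-11, 2024-02-08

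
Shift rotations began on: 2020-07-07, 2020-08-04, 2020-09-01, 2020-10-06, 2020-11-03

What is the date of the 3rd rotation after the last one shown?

2021-02-02

All dates are Tuesdays, 28, 28, 35, 28 days apart.
Specifically, the 1st Tuesday of each month.
December 2020 — 1st Tuesday is 2020-12-01.
1st Tuesday of January 2021: 2021-01-05.
February 2021 — 1st Tuesday is 2021-02-02.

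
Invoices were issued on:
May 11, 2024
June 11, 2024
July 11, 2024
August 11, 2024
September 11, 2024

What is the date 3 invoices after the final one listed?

Gaps: 31, 30, 31, 31 days — not constant. Every event is on the 11th of the month.
Pattern: the 11th of each month.
October 2024: October 11, 2024.
Next: November 2024 → November 11, 2024.
Next: December 2024 → December 11, 2024.

December 11, 2024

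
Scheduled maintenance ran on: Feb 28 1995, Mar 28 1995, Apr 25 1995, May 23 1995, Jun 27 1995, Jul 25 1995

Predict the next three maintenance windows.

These are Tuesdays at 28- or 35-day spacing (28, 28, 28, 35, 28).
The pattern: 4th Tuesday of the month.
4th Tuesday of August 1995: Aug 22 1995.
4th Tuesday of September 1995: Sep 26 1995.
4th Tuesday of October 1995: Oct 24 1995.

Aug 22 1995, Sep 26 1995, Oct 24 1995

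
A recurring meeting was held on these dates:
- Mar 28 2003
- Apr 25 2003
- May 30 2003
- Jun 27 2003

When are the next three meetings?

Every date is a Friday; gaps 28, 35, 28 days.
Each is the last Friday of its month (at least one falls on the 29th or later, ruling out '4th Friday').
Last Friday of July 2003: Jul 25 2003.
August 2003 ends with Friday Aug 29 2003.
Last Friday of September 2003: Sep 26 2003.

Jul 25 2003, Aug 29 2003, Sep 26 2003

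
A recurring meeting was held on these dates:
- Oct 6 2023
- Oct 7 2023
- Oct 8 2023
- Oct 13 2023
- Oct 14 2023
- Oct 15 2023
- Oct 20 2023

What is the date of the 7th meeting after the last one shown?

Gaps: 1, 1, 5, 1, 1, 5 days — not constant, but cyclic with period 3.
The events fall on every Friday, Saturday and Sunday.
The following Saturday is Oct 21 2023.
The following Sunday is Oct 22 2023.
The following Friday is Oct 27 2023.
The following Saturday is Oct 28 2023.
The following Sunday is Oct 29 2023.
The following Friday is Nov 3 2023.
The following Saturday is Nov 4 2023.

Nov 4 2023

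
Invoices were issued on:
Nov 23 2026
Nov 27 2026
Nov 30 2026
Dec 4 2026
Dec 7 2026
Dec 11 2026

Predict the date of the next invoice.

The gap pattern 4, 3, 4, 3, 4 repeats every 2 events.
These are the Mondays and Fridays of each week.
Next Monday: Dec 14 2026.

Dec 14 2026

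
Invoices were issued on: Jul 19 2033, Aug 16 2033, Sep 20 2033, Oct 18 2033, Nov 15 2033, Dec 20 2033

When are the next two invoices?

Jan 17 2034, Feb 21 2034

Gaps: 28, 35, 28, 28, 35 days — a mix of 28 and 35. Every date is a Tuesday.
Each is the 3rd Tuesday of its month.
January 2034 — 3rd Tuesday is Jan 17 2034.
February 2034 — 3rd Tuesday is Feb 21 2034.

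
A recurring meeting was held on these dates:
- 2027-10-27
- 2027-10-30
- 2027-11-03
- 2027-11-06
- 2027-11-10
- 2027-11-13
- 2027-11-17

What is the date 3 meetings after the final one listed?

The gap pattern 3, 4, 3, 4, 3, 4 repeats every 2 events.
These are the Wednesdays and Saturdays of each week.
Next Saturday: 2027-11-20.
Next Wednesday: 2027-11-24.
The following Saturday is 2027-11-27.

2027-11-27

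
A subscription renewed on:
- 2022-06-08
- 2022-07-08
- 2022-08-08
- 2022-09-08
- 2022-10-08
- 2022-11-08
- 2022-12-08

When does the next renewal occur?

2023-01-08

Gaps: 30, 31, 31, 30, 31, 30 days — not constant. Every event is on the 8th of the month.
Pattern: the 8th of each month.
Next: January 2023 → 2023-01-08.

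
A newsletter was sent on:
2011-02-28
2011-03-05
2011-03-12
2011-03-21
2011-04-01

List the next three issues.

2011-04-14, 2011-04-29, 2011-05-16

The spacing grows by 2 each time: 5, 7, 9, 11 days.
Next gap: 13 days. 2011-04-01 + 13 days = 2011-04-14.
Next gap: 15 days. 2011-04-14 + 15 days = 2011-04-29.
Next gap: 17 days. 2011-04-29 + 17 days = 2011-05-16.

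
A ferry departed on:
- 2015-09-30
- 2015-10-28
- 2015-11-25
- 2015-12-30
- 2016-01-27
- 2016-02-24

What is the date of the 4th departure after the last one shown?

2016-06-29

All Wednesdays; the gaps (28, 28, 35, 28, 28) vary with month length.
This is the last Wednesday of each month.
Last Wednesday of March 2016: 2016-03-30.
Last Wednesday of April 2016: 2016-04-27.
Last Wednesday of May 2016: 2016-05-25.
June 2016 ends with Wednesday 2016-06-29.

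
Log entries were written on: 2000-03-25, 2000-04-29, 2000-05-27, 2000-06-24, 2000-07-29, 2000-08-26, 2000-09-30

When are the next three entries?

Every date is a Saturday; gaps 35, 28, 28, 35, 28, 35 days.
Each is the last Saturday of its month (at least one falls on the 29th or later, ruling out '4th Saturday').
October 2000 ends with Saturday 2000-10-28.
November 2000 ends with Saturday 2000-11-25.
Last Saturday of December 2000: 2000-12-30.

2000-10-28, 2000-11-25, 2000-12-30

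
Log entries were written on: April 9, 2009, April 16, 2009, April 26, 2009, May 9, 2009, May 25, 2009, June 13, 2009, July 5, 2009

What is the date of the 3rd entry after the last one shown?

September 27, 2009

Intervals are 7, 10, 13, 16, 19, 22 days — an arithmetic progression with common difference 3.
Next gap: 25 days. July 5, 2009 + 25 days = July 30, 2009.
Next gap: 28 days. July 30, 2009 + 28 days = August 27, 2009.
Next gap: 31 days. August 27, 2009 + 31 days = September 27, 2009.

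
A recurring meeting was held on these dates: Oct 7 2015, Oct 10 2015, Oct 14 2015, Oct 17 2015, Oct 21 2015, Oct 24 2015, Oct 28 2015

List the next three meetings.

Oct 31 2015, Nov 4 2015, Nov 7 2015

Gaps: 3, 4, 3, 4, 3, 4 days — not constant, but cyclic with period 2.
The events fall on every Wednesday and Saturday.
The following Saturday is Oct 31 2015.
Next Wednesday: Nov 4 2015.
The following Saturday is Nov 7 2015.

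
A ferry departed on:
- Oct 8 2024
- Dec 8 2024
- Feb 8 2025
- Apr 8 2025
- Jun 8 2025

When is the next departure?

Aug 8 2025

The day-of-month is always 8 (61, 62, 59, 61 days between events).
So this recurs on the 8th of every 2 months.
August 2025: Aug 8 2025.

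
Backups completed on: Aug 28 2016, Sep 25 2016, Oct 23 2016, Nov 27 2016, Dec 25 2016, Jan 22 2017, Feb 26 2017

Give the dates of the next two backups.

All dates are Sundays, 28, 28, 35, 28, 28, 35 days apart.
Specifically, the 4th Sunday of each month.
March 2017 — 4th Sunday is Mar 26 2017.
April 2017 — 4th Sunday is Apr 23 2017.

Mar 26 2017, Apr 23 2017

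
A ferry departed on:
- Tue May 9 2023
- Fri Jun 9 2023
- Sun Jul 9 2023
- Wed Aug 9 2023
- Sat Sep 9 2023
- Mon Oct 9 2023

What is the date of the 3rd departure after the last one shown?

Tue Jan 9 2024

Each date is the 9th; the gaps (31, 30, 31, 31, 30) track the month lengths.
The rule is the 9th of each month.
November 2023: Thu Nov 9 2023.
Next: December 2023 → Sat Dec 9 2023.
Next: January 2024 → Tue Jan 9 2024.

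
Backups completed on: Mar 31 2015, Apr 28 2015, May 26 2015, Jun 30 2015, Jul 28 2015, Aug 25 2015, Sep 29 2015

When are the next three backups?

Oct 27 2015, Nov 24 2015, Dec 29 2015

All Tuesdays; the gaps (28, 28, 35, 28, 28, 35) vary with month length.
This is the last Tuesday of each month.
Last Tuesday of October 2015: Oct 27 2015.
November 2015 ends with Tuesday Nov 24 2015.
December 2015 ends with Tuesday Dec 29 2015.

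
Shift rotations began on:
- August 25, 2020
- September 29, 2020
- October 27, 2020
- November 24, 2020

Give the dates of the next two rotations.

These are Tuesdays with 35, 28, 28-day gaps.
Each is the final Tuesday of its month — September 29, 2020 is past the 28th, so '4th Tuesday' doesn't fit.
December 2020 ends with Tuesday December 29, 2020.
January 2021 ends with Tuesday January 26, 2021.

December 29, 2020; January 26, 2021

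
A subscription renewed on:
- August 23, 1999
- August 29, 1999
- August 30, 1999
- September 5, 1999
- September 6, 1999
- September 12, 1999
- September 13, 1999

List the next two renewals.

The gap pattern 6, 1, 6, 1, 6, 1 repeats every 2 events.
These are the Mondays and Sundays of each week.
The following Sunday is September 19, 1999.
Next Monday: September 20, 1999.

September 19, 1999; September 20, 1999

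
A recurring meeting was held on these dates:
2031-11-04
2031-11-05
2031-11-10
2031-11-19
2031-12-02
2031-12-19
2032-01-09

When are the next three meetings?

2032-02-03, 2032-03-03, 2032-04-05

The spacing grows by 4 each time: 1, 5, 9, 13, 17, 21 days.
Next gap: 25 days. 2032-01-09 + 25 days = 2032-02-03.
Next gap: 29 days. 2032-02-03 + 29 days = 2032-03-03.
Next gap: 33 days. 2032-03-03 + 33 days = 2032-04-05.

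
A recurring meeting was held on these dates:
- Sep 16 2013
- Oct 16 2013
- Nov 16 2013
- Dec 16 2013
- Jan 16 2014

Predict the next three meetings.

The day-of-month is always 16 (30, 31, 30, 31 days between events).
So this recurs on the 16th of each month.
February 2014: Feb 16 2014.
Next: March 2014 → Mar 16 2014.
April 2014: Apr 16 2014.

Feb 16 2014, Mar 16 2014, Apr 16 2014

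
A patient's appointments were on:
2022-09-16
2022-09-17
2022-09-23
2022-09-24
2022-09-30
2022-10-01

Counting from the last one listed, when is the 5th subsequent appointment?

The gap pattern 1, 6, 1, 6, 1 repeats every 2 events.
These are the Fridays and Saturdays of each week.
Next Friday: 2022-10-07.
The following Saturday is 2022-10-08.
Next Friday: 2022-10-14.
Next Saturday: 2022-10-15.
Next Friday: 2022-10-21.

2022-10-21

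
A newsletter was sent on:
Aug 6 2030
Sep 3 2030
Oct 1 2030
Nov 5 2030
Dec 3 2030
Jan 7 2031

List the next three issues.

Feb 4 2031, Mar 4 2031, Apr 1 2031

Gaps: 28, 28, 35, 28, 35 days — a mix of 28 and 35. Every date is a Tuesday.
Each is the 1st Tuesday of its month.
1st Tuesday of February 2031: Feb 4 2031.
1st Tuesday of March 2031: Mar 4 2031.
April 2031 — 1st Tuesday is Apr 1 2031.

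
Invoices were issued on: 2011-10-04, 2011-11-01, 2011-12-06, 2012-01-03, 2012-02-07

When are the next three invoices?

Gaps: 28, 35, 28, 35 days — a mix of 28 and 35. Every date is a Tuesday.
Each is the 1st Tuesday of its month.
March 2012 — 1st Tuesday is 2012-03-06.
1st Tuesday of April 2012: 2012-04-03.
May 2012 — 1st Tuesday is 2012-05-01.

2012-03-06, 2012-04-03, 2012-05-01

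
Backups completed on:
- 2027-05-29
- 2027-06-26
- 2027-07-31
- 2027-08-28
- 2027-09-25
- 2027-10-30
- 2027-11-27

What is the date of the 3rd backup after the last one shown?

Every date is a Saturday; gaps 28, 35, 28, 28, 35, 28 days.
Each is the last Saturday of its month (at least one falls on the 29th or later, ruling out '4th Saturday').
Last Saturday of December 2027: 2027-12-25.
January 2028 ends with Saturday 2028-01-29.
Last Saturday of February 2028: 2028-02-26.

2028-02-26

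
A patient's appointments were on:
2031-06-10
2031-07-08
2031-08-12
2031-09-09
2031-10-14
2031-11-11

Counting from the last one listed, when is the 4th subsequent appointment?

2032-03-09

All dates are Tuesdays, 28, 35, 28, 35, 28 days apart.
Specifically, the 2nd Tuesday of each month.
December 2031 — 2nd Tuesday is 2031-12-09.
January 2032 — 2nd Tuesday is 2032-01-13.
2nd Tuesday of February 2032: 2032-02-10.
2nd Tuesday of March 2032: 2032-03-09.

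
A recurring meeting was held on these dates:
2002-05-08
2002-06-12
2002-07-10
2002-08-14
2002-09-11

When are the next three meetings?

2002-10-09, 2002-11-13, 2002-12-11

Gaps: 35, 28, 35, 28 days — a mix of 28 and 35. Every date is a Wednesday.
Each is the 2nd Wednesday of its month.
2nd Wednesday of October 2002: 2002-10-09.
2nd Wednesday of November 2002: 2002-11-13.
2nd Wednesday of December 2002: 2002-12-11.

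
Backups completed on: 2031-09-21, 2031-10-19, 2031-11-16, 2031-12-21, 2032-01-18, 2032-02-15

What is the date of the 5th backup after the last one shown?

These are Sundays at 28- or 35-day spacing (28, 28, 35, 28, 28).
The pattern: 3rd Sunday of the month.
March 2032 — 3rd Sunday is 2032-03-21.
April 2032 — 3rd Sunday is 2032-04-18.
May 2032 — 3rd Sunday is 2032-05-16.
June 2032 — 3rd Sunday is 2032-06-20.
July 2032 — 3rd Sunday is 2032-07-18.

2032-07-18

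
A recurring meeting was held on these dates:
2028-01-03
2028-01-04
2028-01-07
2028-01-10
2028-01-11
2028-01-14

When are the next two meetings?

2028-01-17, 2028-01-18

Every event lands on a Monday or Tuesday or Friday (gaps cycle 1, 3, 3, 1, 3).
So the schedule is: every Monday, Tuesday and Friday.
The following Monday is 2028-01-17.
Next Tuesday: 2028-01-18.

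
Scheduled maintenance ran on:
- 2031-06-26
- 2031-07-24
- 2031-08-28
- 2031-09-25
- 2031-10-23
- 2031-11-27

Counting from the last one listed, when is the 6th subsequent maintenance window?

2032-05-27

Gaps: 28, 35, 28, 28, 35 days — a mix of 28 and 35. Every date is a Thursday.
Each is the 4th Thursday of its month.
4th Thursday of December 2031: 2031-12-25.
4th Thursday of January 2032: 2032-01-22.
February 2032 — 4th Thursday is 2032-02-26.
March 2032 — 4th Thursday is 2032-03-25.
4th Thursday of April 2032: 2032-04-22.
May 2032 — 4th Thursday is 2032-05-27.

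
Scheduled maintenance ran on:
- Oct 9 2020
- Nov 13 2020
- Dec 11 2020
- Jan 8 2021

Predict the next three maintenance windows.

Feb 12 2021, Mar 12 2021, Apr 9 2021

These are Fridays at 28- or 35-day spacing (35, 28, 28).
The pattern: 2nd Friday of the month.
2nd Friday of February 2021: Feb 12 2021.
March 2021 — 2nd Friday is Mar 12 2021.
2nd Friday of April 2021: Apr 9 2021.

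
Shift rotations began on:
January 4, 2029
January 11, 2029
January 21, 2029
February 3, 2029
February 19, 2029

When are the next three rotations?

Gaps: 7, 10, 13, 16 days — each gap is 3 larger than the previous one.
Next gap: 19 days. February 19, 2029 + 19 days = March 10, 2029.
Next gap: 22 days. March 10, 2029 + 22 days = April 1, 2029.
Next gap: 25 days. April 1, 2029 + 25 days = April 26, 2029.

March 10, 2029; April 1, 2029; April 26, 2029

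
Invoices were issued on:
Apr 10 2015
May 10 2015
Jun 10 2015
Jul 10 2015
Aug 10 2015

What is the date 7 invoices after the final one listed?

Mar 10 2016

The day-of-month is always 10 (30, 31, 30, 31 days between events).
So this recurs on the 10th of each month.
September 2015: Sep 10 2015.
Next: October 2015 → Oct 10 2015.
November 2015: Nov 10 2015.
December 2015: Dec 10 2015.
Next: January 2016 → Jan 10 2016.
February 2016: Feb 10 2016.
March 2016: Mar 10 2016.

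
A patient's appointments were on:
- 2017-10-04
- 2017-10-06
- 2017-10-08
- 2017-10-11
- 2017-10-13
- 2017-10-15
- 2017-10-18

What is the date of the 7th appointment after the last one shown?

2017-11-03

The gap pattern 2, 2, 3, 2, 2, 3 repeats every 3 events.
These are the Wednesdays, Fridays and Sundays of each week.
Next Friday: 2017-10-20.
The following Sunday is 2017-10-22.
The following Wednesday is 2017-10-25.
Next Friday: 2017-10-27.
Next Sunday: 2017-10-29.
Next Wednesday: 2017-11-01.
Next Friday: 2017-11-03.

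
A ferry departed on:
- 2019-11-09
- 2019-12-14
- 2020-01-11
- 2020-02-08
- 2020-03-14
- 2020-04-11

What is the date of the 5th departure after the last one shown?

All dates are Saturdays, 35, 28, 28, 35, 28 days apart.
Specifically, the 2nd Saturday of each month.
May 2020 — 2nd Saturday is 2020-05-09.
June 2020 — 2nd Saturday is 2020-06-13.
July 2020 — 2nd Saturday is 2020-07-11.
August 2020 — 2nd Saturday is 2020-08-08.
2nd Saturday of September 2020: 2020-09-12.

2020-09-12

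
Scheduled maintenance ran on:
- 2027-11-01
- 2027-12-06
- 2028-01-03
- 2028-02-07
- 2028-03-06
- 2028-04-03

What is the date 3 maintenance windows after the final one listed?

2028-07-03

These are Mondays at 28- or 35-day spacing (35, 28, 35, 28, 28).
The pattern: 1st Monday of the month.
May 2028 — 1st Monday is 2028-05-01.
1st Monday of June 2028: 2028-06-05.
July 2028 — 1st Monday is 2028-07-03.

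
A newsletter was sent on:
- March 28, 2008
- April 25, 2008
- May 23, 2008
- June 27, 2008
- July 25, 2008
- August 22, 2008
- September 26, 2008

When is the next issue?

October 24, 2008

All dates are Fridays, 28, 28, 35, 28, 28, 35 days apart.
Specifically, the 4th Friday of each month.
October 2008 — 4th Friday is October 24, 2008.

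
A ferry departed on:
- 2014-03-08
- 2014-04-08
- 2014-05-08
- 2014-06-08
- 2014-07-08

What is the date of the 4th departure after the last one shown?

2014-11-08

The day-of-month is always 8 (31, 30, 31, 30 days between events).
So this recurs on the 8th of each month.
Next: August 2014 → 2014-08-08.
September 2014: 2014-09-08.
October 2014: 2014-10-08.
November 2014: 2014-11-08.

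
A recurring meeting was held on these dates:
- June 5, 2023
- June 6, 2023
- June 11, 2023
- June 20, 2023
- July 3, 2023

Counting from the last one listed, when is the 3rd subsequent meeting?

The spacing grows by 4 each time: 1, 5, 9, 13 days.
Next gap: 17 days. July 3, 2023 + 17 days = July 20, 2023.
Next gap: 21 days. July 20, 2023 + 21 days = August 10, 2023.
Next gap: 25 days. August 10, 2023 + 25 days = September 4, 2023.

September 4, 2023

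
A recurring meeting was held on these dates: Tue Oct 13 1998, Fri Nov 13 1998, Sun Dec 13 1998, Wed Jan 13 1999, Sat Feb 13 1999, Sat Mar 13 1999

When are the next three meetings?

Gaps: 31, 30, 31, 31, 28 days — not constant. Every event is on the 13th of the month.
Pattern: the 13th of each month.
Next: April 1999 → Tue Apr 13 1999.
May 1999: Thu May 13 1999.
Next: June 1999 → Sun Jun 13 1999.

Tue Apr 13 1999, Thu May 13 1999, Sun Jun 13 1999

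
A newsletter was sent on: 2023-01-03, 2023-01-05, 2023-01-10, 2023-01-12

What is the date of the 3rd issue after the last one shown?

2023-01-24

The gap pattern 2, 5, 2 repeats every 2 events.
These are the Tuesdays and Thursdays of each week.
Next Tuesday: 2023-01-17.
Next Thursday: 2023-01-19.
Next Tuesday: 2023-01-24.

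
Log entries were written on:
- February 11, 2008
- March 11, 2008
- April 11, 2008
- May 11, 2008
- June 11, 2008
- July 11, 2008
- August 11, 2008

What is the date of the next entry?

Gaps: 29, 31, 30, 31, 30, 31 days — not constant. Every event is on the 11th of the month.
Pattern: the 11th of each month.
September 2008: September 11, 2008.

September 11, 2008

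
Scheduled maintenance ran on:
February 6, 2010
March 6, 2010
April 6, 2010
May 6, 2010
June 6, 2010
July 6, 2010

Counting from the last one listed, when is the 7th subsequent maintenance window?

February 6, 2011

Gaps: 28, 31, 30, 31, 30 days — not constant. Every event is on the 6th of the month.
Pattern: the 6th of each month.
August 2010: August 6, 2010.
Next: September 2010 → September 6, 2010.
Next: October 2010 → October 6, 2010.
Next: November 2010 → November 6, 2010.
Next: December 2010 → December 6, 2010.
Next: January 2011 → January 6, 2011.
Next: February 2011 → February 6, 2011.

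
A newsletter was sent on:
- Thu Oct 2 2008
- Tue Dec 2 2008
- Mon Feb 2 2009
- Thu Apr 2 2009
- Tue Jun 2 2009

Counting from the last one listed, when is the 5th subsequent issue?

Fri Apr 2 2010

The day-of-month is always 2 (61, 62, 59, 61 days between events).
So this recurs on the 2nd of every 2 months.
Next: August 2009 → Sun Aug 2 2009.
Next: October 2009 → Fri Oct 2 2009.
Next: December 2009 → Wed Dec 2 2009.
Next: February 2010 → Tue Feb 2 2010.
Next: April 2010 → Fri Apr 2 2010.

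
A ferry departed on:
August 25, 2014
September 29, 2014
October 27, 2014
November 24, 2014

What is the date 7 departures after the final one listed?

These are Mondays with 35, 28, 28-day gaps.
Each is the final Monday of its month — September 29, 2014 is past the 28th, so '4th Monday' doesn't fit.
Last Monday of December 2014: December 29, 2014.
January 2015 ends with Monday January 26, 2015.
February 2015 ends with Monday February 23, 2015.
Last Monday of March 2015: March 30, 2015.
April 2015 ends with Monday April 27, 2015.
May 2015 ends with Monday May 25, 2015.
June 2015 ends with Monday June 29, 2015.

June 29, 2015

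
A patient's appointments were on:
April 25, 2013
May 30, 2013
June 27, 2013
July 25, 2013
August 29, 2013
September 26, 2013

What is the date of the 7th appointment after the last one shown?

April 24, 2014

These are Thursdays with 35, 28, 28, 35, 28-day gaps.
Each is the final Thursday of its month — May 30, 2013 is past the 28th, so '4th Thursday' doesn't fit.
Last Thursday of October 2013: October 31, 2013.
November 2013 ends with Thursday November 28, 2013.
December 2013 ends with Thursday December 26, 2013.
Last Thursday of January 2014: January 30, 2014.
Last Thursday of February 2014: February 27, 2014.
March 2014 ends with Thursday March 27, 2014.
April 2014 ends with Thursday April 24, 2014.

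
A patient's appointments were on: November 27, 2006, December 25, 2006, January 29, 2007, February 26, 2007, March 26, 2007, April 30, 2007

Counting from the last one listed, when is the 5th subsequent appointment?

September 24, 2007

These are Mondays with 28, 35, 28, 28, 35-day gaps.
Each is the final Monday of its month — January 29, 2007 is past the 28th, so '4th Monday' doesn't fit.
Last Monday of May 2007: May 28, 2007.
June 2007 ends with Monday June 25, 2007.
July 2007 ends with Monday July 30, 2007.
Last Monday of August 2007: August 27, 2007.
September 2007 ends with Monday September 24, 2007.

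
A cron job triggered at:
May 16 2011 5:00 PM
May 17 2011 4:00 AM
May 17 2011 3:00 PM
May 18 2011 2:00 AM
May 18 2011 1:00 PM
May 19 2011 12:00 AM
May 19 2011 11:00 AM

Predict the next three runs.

The interval is a steady 11 hours (11, 11, 11, 11, 11, 11).
May 19 2011 11:00 AM + 11 h = May 19 2011 10:00 PM.
May 19 2011 10:00 PM + 11 h = May 20 2011 9:00 AM.
May 20 2011 9:00 AM + 11 h = May 20 2011 8:00 PM.

May 19 2011 10:00 PM, May 20 2011 9:00 AM, May 20 2011 8:00 PM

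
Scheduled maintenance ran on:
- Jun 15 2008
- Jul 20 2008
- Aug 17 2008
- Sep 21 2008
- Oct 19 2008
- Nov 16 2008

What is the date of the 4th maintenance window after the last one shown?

These are Sundays at 28- or 35-day spacing (35, 28, 35, 28, 28).
The pattern: 3rd Sunday of the month.
December 2008 — 3rd Sunday is Dec 21 2008.
January 2009 — 3rd Sunday is Jan 18 2009.
February 2009 — 3rd Sunday is Feb 15 2009.
3rd Sunday of March 2009: Mar 15 2009.

Mar 15 2009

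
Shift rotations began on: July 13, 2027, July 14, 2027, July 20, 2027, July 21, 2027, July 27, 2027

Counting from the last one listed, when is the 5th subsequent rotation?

August 11, 2027

Every event lands on a Tuesday or Wednesday (gaps cycle 1, 6, 1, 6).
So the schedule is: every Tuesday and Wednesday.
The following Wednesday is July 28, 2027.
The following Tuesday is August 3, 2027.
The following Wednesday is August 4, 2027.
The following Tuesday is August 10, 2027.
The following Wednesday is August 11, 2027.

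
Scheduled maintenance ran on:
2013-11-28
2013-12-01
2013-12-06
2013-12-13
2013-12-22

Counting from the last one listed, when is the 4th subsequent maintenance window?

Intervals are 3, 5, 7, 9 days — an arithmetic progression with common difference 2.
Next gap: 11 days. 2013-12-22 + 11 days = 2014-01-02.
Next gap: 13 days. 2014-01-02 + 13 days = 2014-01-15.
Next gap: 15 days. 2014-01-15 + 15 days = 2014-01-30.
Next gap: 17 days. 2014-01-30 + 17 days = 2014-02-16.

2014-02-16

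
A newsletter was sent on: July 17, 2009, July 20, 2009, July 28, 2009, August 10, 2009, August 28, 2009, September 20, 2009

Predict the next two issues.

October 18, 2009; November 20, 2009

Gaps: 3, 8, 13, 18, 23 days — each gap is 5 larger than the previous one.
Next gap: 28 days. September 20, 2009 + 28 days = October 18, 2009.
Next gap: 33 days. October 18, 2009 + 33 days = November 20, 2009.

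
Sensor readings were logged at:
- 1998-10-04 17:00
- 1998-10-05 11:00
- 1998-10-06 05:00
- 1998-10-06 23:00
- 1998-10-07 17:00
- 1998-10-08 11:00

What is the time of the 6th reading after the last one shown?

1998-10-12 23:00

The interval is a steady 18 hours (18, 18, 18, 18, 18).
1998-10-08 11:00 + 18 h = 1998-10-09 05:00.
1998-10-09 05:00 + 18 h = 1998-10-09 23:00.
1998-10-09 23:00 + 18 h = 1998-10-10 17:00.
1998-10-10 17:00 + 18 h = 1998-10-11 11:00.
1998-10-11 11:00 + 18 h = 1998-10-12 05:00.
1998-10-12 05:00 + 18 h = 1998-10-12 23:00.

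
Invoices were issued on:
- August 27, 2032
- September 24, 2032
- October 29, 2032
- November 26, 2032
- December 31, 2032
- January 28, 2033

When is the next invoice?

Every date is a Friday; gaps 28, 35, 28, 35, 28 days.
Each is the last Friday of its month (at least one falls on the 29th or later, ruling out '4th Friday').
February 2033 ends with Friday February 25, 2033.

February 25, 2033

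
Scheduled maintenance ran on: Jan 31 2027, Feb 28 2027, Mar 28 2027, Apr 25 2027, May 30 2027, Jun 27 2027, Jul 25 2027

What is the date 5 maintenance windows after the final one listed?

Every date is a Sunday; gaps 28, 28, 28, 35, 28, 28 days.
Each is the last Sunday of its month (at least one falls on the 29th or later, ruling out '4th Sunday').
Last Sunday of August 2027: Aug 29 2027.
September 2027 ends with Sunday Sep 26 2027.
Last Sunday of October 2027: Oct 31 2027.
November 2027 ends with Sunday Nov 28 2027.
December 2027 ends with Sunday Dec 26 2027.

Dec 26 2027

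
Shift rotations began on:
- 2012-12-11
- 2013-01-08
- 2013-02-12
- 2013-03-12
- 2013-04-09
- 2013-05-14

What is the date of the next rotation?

2013-06-11

These are Tuesdays at 28- or 35-day spacing (28, 35, 28, 28, 35).
The pattern: 2nd Tuesday of the month.
June 2013 — 2nd Tuesday is 2013-06-11.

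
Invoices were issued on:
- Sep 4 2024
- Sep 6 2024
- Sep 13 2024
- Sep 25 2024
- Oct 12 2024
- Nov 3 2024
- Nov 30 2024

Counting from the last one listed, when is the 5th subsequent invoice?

Intervals are 2, 7, 12, 17, 22, 27 days — an arithmetic progression with common difference 5.
Next gap: 32 days. Nov 30 2024 + 32 days = Jan 1 2025.
Next gap: 37 days. Jan 1 2025 + 37 days = Feb 7 2025.
Next gap: 42 days. Feb 7 2025 + 42 days = Mar 21 2025.
Next gap: 47 days. Mar 21 2025 + 47 days = May 7 2025.
Next gap: 52 days. May 7 2025 + 52 days = Jun 28 2025.

Jun 28 2025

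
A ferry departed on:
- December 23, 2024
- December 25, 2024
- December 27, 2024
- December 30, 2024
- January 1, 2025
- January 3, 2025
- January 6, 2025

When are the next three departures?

The gap pattern 2, 2, 3, 2, 2, 3 repeats every 3 events.
These are the Mondays, Wednesdays and Fridays of each week.
The following Wednesday is January 8, 2025.
Next Friday: January 10, 2025.
Next Monday: January 13, 2025.

January 8, 2025; January 10, 2025; January 13, 2025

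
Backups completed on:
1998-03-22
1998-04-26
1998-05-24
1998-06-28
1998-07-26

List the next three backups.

All dates are Sundays, 35, 28, 35, 28 days apart.
Specifically, the 4th Sunday of each month.
August 1998 — 4th Sunday is 1998-08-23.
September 1998 — 4th Sunday is 1998-09-27.
4th Sunday of October 1998: 1998-10-25.

1998-08-23, 1998-09-27, 1998-10-25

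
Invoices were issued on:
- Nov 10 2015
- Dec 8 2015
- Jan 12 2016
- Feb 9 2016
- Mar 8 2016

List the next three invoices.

Apr 12 2016, May 10 2016, Jun 14 2016

These are Tuesdays at 28- or 35-day spacing (28, 35, 28, 28).
The pattern: 2nd Tuesday of the month.
April 2016 — 2nd Tuesday is Apr 12 2016.
May 2016 — 2nd Tuesday is May 10 2016.
2nd Tuesday of June 2016: Jun 14 2016.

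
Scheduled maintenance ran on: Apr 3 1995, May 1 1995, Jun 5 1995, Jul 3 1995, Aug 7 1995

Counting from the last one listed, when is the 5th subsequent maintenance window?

Jan 1 1996

Gaps: 28, 35, 28, 35 days — a mix of 28 and 35. Every date is a Monday.
Each is the 1st Monday of its month.
1st Monday of September 1995: Sep 4 1995.
October 1995 — 1st Monday is Oct 2 1995.
1st Monday of November 1995: Nov 6 1995.
December 1995 — 1st Monday is Dec 4 1995.
January 1996 — 1st Monday is Jan 1 1996.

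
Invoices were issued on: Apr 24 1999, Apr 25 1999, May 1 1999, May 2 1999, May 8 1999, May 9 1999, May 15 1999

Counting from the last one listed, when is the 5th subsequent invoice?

The gap pattern 1, 6, 1, 6, 1, 6 repeats every 2 events.
These are the Saturdays and Sundays of each week.
Next Sunday: May 16 1999.
The following Saturday is May 22 1999.
The following Sunday is May 23 1999.
Next Saturday: May 29 1999.
The following Sunday is May 30 1999.

May 30 1999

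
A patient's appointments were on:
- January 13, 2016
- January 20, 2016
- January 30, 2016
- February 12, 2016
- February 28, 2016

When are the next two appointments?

March 18, 2016; April 9, 2016

Intervals are 7, 10, 13, 16 days — an arithmetic progression with common difference 3.
Next gap: 19 days. February 28, 2016 + 19 days = March 18, 2016.
Next gap: 22 days. March 18, 2016 + 22 days = April 9, 2016.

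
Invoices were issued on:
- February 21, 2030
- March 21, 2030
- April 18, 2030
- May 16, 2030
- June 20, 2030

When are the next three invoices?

All dates are Thursdays, 28, 28, 28, 35 days apart.
Specifically, the 3rd Thursday of each month.
July 2030 — 3rd Thursday is July 18, 2030.
August 2030 — 3rd Thursday is August 15, 2030.
3rd Thursday of September 2030: September 19, 2030.

July 18, 2030; August 15, 2030; September 19, 2030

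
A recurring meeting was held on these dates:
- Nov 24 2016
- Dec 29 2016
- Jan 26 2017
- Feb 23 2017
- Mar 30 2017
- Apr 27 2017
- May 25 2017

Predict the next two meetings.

Jun 29 2017, Jul 27 2017

Every date is a Thursday; gaps 35, 28, 28, 35, 28, 28 days.
Each is the last Thursday of its month (at least one falls on the 29th or later, ruling out '4th Thursday').
Last Thursday of June 2017: Jun 29 2017.
Last Thursday of July 2017: Jul 27 2017.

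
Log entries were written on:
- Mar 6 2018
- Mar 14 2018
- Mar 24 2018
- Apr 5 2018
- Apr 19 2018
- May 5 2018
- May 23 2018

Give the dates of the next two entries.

Jun 12 2018, Jul 4 2018

Intervals are 8, 10, 12, 14, 16, 18 days — an arithmetic progression with common difference 2.
Next gap: 20 days. May 23 2018 + 20 days = Jun 12 2018.
Next gap: 22 days. Jun 12 2018 + 22 days = Jul 4 2018.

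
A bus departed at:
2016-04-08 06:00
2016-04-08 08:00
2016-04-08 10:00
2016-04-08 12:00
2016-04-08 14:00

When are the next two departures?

2016-04-08 16:00, 2016-04-08 18:00

The interval is a steady 2 hours (2, 2, 2, 2).
2016-04-08 14:00 + 2 h = 2016-04-08 16:00.
2016-04-08 16:00 + 2 h = 2016-04-08 18:00.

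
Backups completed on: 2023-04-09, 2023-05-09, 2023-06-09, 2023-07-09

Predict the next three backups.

2023-08-09, 2023-09-09, 2023-10-09

The day-of-month is always 9 (30, 31, 30 days between events).
So this recurs on the 9th of each month.
August 2023: 2023-08-09.
September 2023: 2023-09-09.
Next: October 2023 → 2023-10-09.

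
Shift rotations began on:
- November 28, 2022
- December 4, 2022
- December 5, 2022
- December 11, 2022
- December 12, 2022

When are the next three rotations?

December 18, 2022; December 19, 2022; December 25, 2022

Every event lands on a Monday or Sunday (gaps cycle 6, 1, 6, 1).
So the schedule is: every Monday and Sunday.
The following Sunday is December 18, 2022.
Next Monday: December 19, 2022.
Next Sunday: December 25, 2022.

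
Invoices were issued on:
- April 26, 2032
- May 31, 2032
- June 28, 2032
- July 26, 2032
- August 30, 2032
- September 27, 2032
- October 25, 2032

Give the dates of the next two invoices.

Every date is a Monday; gaps 35, 28, 28, 35, 28, 28 days.
Each is the last Monday of its month (at least one falls on the 29th or later, ruling out '4th Monday').
November 2032 ends with Monday November 29, 2032.
December 2032 ends with Monday December 27, 2032.

November 29, 2032; December 27, 2032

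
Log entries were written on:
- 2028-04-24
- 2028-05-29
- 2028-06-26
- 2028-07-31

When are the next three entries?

2028-08-28, 2028-09-25, 2028-10-30

These are Mondays with 35, 28, 35-day gaps.
Each is the final Monday of its month — 2028-05-29 is past the 28th, so '4th Monday' doesn't fit.
August 2028 ends with Monday 2028-08-28.
September 2028 ends with Monday 2028-09-25.
Last Monday of October 2028: 2028-10-30.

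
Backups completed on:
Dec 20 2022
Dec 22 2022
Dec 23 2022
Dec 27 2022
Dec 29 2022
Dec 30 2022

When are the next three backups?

Jan 3 2023, Jan 5 2023, Jan 6 2023

Every event lands on a Tuesday or Thursday or Friday (gaps cycle 2, 1, 4, 2, 1).
So the schedule is: every Tuesday, Thursday and Friday.
Next Tuesday: Jan 3 2023.
Next Thursday: Jan 5 2023.
The following Friday is Jan 6 2023.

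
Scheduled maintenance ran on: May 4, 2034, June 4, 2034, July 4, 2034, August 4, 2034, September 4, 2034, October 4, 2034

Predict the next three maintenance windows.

Gaps: 31, 30, 31, 31, 30 days — not constant. Every event is on the 4th of the month.
Pattern: the 4th of each month.
Next: November 2034 → November 4, 2034.
December 2034: December 4, 2034.
January 2035: January 4, 2035.

November 4, 2034; December 4, 2034; January 4, 2035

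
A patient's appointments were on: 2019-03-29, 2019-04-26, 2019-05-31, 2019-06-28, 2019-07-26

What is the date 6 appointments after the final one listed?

2020-01-31

These are Fridays with 28, 35, 28, 28-day gaps.
Each is the final Friday of its month — 2019-03-29 is past the 28th, so '4th Friday' doesn't fit.
August 2019 ends with Friday 2019-08-30.
Last Friday of September 2019: 2019-09-27.
Last Friday of October 2019: 2019-10-25.
November 2019 ends with Friday 2019-11-29.
December 2019 ends with Friday 2019-12-27.
January 2020 ends with Friday 2020-01-31.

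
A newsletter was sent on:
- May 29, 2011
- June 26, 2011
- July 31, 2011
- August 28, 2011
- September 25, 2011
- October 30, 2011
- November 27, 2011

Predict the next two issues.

December 25, 2011; January 29, 2012

Every date is a Sunday; gaps 28, 35, 28, 28, 35, 28 days.
Each is the last Sunday of its month (at least one falls on the 29th or later, ruling out '4th Sunday').
December 2011 ends with Sunday December 25, 2011.
Last Sunday of January 2012: January 29, 2012.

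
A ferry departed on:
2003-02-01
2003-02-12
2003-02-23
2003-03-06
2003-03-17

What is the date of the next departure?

2003-03-28

Every event comes 11 days after the last (11, 11, 11, 11).
2003-03-17 + 11 days = 2003-03-28.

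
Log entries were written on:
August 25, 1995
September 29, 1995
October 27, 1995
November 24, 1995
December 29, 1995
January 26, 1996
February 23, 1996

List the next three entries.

All Fridays; the gaps (35, 28, 28, 35, 28, 28) vary with month length.
This is the last Friday of each month.
March 1996 ends with Friday March 29, 1996.
Last Friday of April 1996: April 26, 1996.
Last Friday of May 1996: May 31, 1996.

March 29, 1996; April 26, 1996; May 31, 1996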